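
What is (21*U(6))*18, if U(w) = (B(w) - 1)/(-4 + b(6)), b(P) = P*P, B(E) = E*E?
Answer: 6615/16 ≈ 413.44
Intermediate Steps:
B(E) = E**2
b(P) = P**2
U(w) = -1/32 + w**2/32 (U(w) = (w**2 - 1)/(-4 + 6**2) = (-1 + w**2)/(-4 + 36) = (-1 + w**2)/32 = (-1 + w**2)*(1/32) = -1/32 + w**2/32)
(21*U(6))*18 = (21*(-1/32 + (1/32)*6**2))*18 = (21*(-1/32 + (1/32)*36))*18 = (21*(-1/32 + 9/8))*18 = (21*(35/32))*18 = (735/32)*18 = 6615/16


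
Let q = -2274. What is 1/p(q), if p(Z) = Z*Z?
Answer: 1/5171076 ≈ 1.9338e-7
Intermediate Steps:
p(Z) = Z²
1/p(q) = 1/((-2274)²) = 1/5171076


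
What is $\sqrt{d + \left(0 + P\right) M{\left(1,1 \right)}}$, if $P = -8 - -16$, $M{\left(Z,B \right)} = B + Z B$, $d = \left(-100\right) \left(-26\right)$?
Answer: $2 \sqrt{654} \approx 51.147$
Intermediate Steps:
$d = 2600$
$M{\left(Z,B \right)} = B + B Z$
$P = 8$ ($P = -8 + 16 = 8$)
$\sqrt{d + \left(0 + P\right) M{\left(1,1 \right)}} = \sqrt{2600 + \left(0 + 8\right) 1 \left(1 + 1\right)} = \sqrt{2600 + 8 \cdot 1 \cdot 2} = \sqrt{2600 + 8 \cdot 2} = \sqrt{2600 + 16} = \sqrt{2616} = 2 \sqrt{654}$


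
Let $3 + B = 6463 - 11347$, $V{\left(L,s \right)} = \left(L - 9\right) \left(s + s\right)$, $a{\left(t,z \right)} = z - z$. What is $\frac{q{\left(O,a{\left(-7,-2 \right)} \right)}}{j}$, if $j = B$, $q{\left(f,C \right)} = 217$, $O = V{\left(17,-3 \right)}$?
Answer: $- \frac{217}{4887} \approx -0.044403$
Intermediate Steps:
$a{\left(t,z \right)} = 0$
$V{\left(L,s \right)} = 2 s \left(-9 + L\right)$ ($V{\left(L,s \right)} = \left(-9 + L\right) 2 s = 2 s \left(-9 + L\right)$)
$O = -48$ ($O = 2 \left(-3\right) \left(-9 + 17\right) = 2 \left(-3\right) 8 = -48$)
$B = -4887$ ($B = -3 + \left(6463 - 11347\right) = -3 - 4884 = -4887$)
$j = -4887$
$\frac{q{\left(O,a{\left(-7,-2 \right)} \right)}}{j} = \frac{217}{-4887} = 217 \left(- \frac{1}{4887}\right) = - \frac{217}{4887}$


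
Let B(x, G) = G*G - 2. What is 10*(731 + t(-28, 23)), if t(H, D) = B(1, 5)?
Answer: 7540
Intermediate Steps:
B(x, G) = -2 + G**2 (B(x, G) = G**2 - 2 = -2 + G**2)
t(H, D) = 23 (t(H, D) = -2 + 5**2 = -2 + 25 = 23)
10*(731 + t(-28, 23)) = 10*(731 + 23) = 10*754 = 7540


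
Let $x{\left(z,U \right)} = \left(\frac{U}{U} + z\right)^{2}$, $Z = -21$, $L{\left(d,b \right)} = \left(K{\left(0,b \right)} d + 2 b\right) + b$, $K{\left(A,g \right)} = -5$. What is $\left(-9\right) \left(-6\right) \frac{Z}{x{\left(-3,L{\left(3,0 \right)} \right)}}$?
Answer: $- \frac{567}{2} \approx -283.5$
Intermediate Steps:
$L{\left(d,b \right)} = - 5 d + 3 b$ ($L{\left(d,b \right)} = \left(- 5 d + 2 b\right) + b = - 5 d + 3 b$)
$x{\left(z,U \right)} = \left(1 + z\right)^{2}$
$\left(-9\right) \left(-6\right) \frac{Z}{x{\left(-3,L{\left(3,0 \right)} \right)}} = \left(-9\right) \left(-6\right) \left(- \frac{21}{\left(1 - 3\right)^{2}}\right) = 54 \left(- \frac{21}{\left(-2\right)^{2}}\right) = 54 \left(- \frac{21}{4}\right) = - \frac{567}{2}$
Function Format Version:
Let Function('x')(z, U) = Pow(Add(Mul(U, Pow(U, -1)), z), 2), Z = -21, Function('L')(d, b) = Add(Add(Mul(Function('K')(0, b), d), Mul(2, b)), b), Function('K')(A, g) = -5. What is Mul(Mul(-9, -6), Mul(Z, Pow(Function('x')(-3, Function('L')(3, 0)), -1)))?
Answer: Rational(-567, 2) ≈ -283.50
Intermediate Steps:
Function('L')(d, b) = Add(Mul(-5, d), Mul(3, b)) (Function('L')(d, b) = Add(Add(Mul(-5, d), Mul(2, b)), b) = Add(Mul(-5, d), Mul(3, b)))
Function('x')(z, U) = Pow(Add(1, z), 2)
Mul(Mul(-9, -6), Mul(Z, Pow(Function('x')(-3, Function('L')(3, 0)), -1))) = Mul(Mul(-9, -6), Mul(-21, Pow(Pow(Add(1, -3), 2), -1))) = Mul(54, Mul(-21, Pow(Pow(-2, 2), -1))) = Mul(54, Mul(-21, Pow(4, -1))) = Mul(54, Mul(-21, Rational(1, 4))) = Mul(54, Rational(-21, 4)) = Rational(-567, 2)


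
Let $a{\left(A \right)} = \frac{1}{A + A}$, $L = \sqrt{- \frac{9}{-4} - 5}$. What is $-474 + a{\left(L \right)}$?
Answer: $-474 - \frac{i \sqrt{11}}{11} \approx -474.0 - 0.30151 i$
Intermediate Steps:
$L = \frac{i \sqrt{11}}{2}$ ($L = \sqrt{\left(-9\right) \left(- \frac{1}{4}\right) - 5} = \sqrt{\frac{9}{4} - 5} = \sqrt{- \frac{11}{4}} = \frac{i \sqrt{11}}{2} \approx 1.6583 i$)
$a{\left(A \right)} = \frac{1}{2 A}$
$-474 + a{\left(L \right)} = -474 + \frac{1}{2 \frac{i \sqrt{11}}{2}} = -474 + \frac{\left(- \frac{2}{11}\right) i \sqrt{11}}{2} = -474 - \frac{i \sqrt{11}}{11}$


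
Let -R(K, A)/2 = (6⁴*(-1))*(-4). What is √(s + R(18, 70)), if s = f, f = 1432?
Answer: 2*I*√2234 ≈ 94.53*I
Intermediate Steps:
R(K, A) = -10368 (R(K, A) = -2*6⁴*(-1)*(-4) = -2*1296*(-1)*(-4) = -(-2592)*(-4) = -2*5184 = -10368)
s = 1432
√(s + R(18, 70)) = √(1432 - 10368) = √(-8936) = 2*I*√2234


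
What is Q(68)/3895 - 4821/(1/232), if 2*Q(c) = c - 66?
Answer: -4356448439/3895 ≈ -1.1185e+6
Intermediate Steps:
Q(c) = -33 + c/2 (Q(c) = (c - 66)/2 = (-66 + c)/2 = -33 + c/2)
Q(68)/3895 - 4821/(1/232) = (-33 + (1/2)*68)/3895 - 4821/(1/232) = (-33 + 34)*(1/3895) - 4821/1/232 = 1*(1/3895) - 4821*232 = 1/3895 - 1118472 = -4356448439/3895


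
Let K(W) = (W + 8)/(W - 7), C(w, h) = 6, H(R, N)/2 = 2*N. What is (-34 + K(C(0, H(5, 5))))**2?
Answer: 2304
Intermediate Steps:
H(R, N) = 4*N (H(R, N) = 2*(2*N) = 4*N)
K(W) = (8 + W)/(-7 + W)
(-34 + K(C(0, H(5, 5))))**2 = (-34 + (8 + 6)/(-7 + 6))**2 = (-34 + 14/(-1))**2 = (-34 - 1*14)**2 = (-34 - 14)**2 = (-48)**2 = 2304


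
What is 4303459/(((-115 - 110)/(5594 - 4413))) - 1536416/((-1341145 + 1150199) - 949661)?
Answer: -5797003652109353/256636575 ≈ -2.2588e+7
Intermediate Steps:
4303459/(((-115 - 110)/(5594 - 4413))) - 1536416/((-1341145 + 1150199) - 949661) = 4303459/((-225/1181)) - 1536416/(-190946 - 949661) = 4303459/((-225*1/1181)) - 1536416/(-1140607) = 4303459/(-225/1181) - 1536416*(-1/1140607) = 4303459*(-1181/225) + 1536416/1140607 = -5082385079/225 + 1536416/1140607 = -5797003652109353/256636575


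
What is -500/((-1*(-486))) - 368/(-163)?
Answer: 48674/39609 ≈ 1.2289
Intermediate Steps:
-500/((-1*(-486))) - 368/(-163) = -500/486 - 368*(-1/163) = -500*1/486 + 368/163 = -250/243 + 368/163 = 48674/39609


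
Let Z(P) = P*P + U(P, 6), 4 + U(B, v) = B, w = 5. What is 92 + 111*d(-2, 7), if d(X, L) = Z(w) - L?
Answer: 2201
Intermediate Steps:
U(B, v) = -4 + B
Z(P) = -4 + P + P² (Z(P) = P*P + (-4 + P) = P² + (-4 + P) = -4 + P + P²)
d(X, L) = 26 - L (d(X, L) = (-4 + 5 + 5²) - L = (-4 + 5 + 25) - L = 26 - L)
92 + 111*d(-2, 7) = 92 + 111*(26 - 1*7) = 92 + 111*(26 - 7) = 92 + 111*19 = 92 + 2109 = 2201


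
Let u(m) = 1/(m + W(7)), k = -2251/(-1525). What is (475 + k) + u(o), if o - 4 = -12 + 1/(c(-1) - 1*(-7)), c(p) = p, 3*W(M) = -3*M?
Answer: 64660564/135725 ≈ 476.41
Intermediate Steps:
W(M) = -M (W(M) = (-3*M)/3 = -M)
k = 2251/1525 (k = -2251*(-1/1525) = 2251/1525 ≈ 1.4761)
o = -47/6 (o = 4 + (-12 + 1/(-1 - 1*(-7))) = 4 + (-12 + 1/(-1 + 7)) = 4 + (-12 + 1/6) = 4 + (-12 + ⅙) = 4 - 71/6 = -47/6 ≈ -7.8333)
u(m) = 1/(-7 + m) (u(m) = 1/(m - 1*7) = 1/(m - 7) = 1/(-7 + m))
(475 + k) + u(o) = (475 + 2251/1525) + 1/(-7 - 47/6) = 726626/1525 + 1/(-89/6) = 726626/1525 - 6/89 = 64660564/135725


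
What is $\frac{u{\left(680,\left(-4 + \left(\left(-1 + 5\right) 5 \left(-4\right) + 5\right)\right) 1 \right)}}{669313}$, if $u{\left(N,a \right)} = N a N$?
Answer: $- \frac{36529600}{669313} \approx -54.578$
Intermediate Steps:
$u{\left(N,a \right)} = a N^{2}$
$\frac{u{\left(680,\left(-4 + \left(\left(-1 + 5\right) 5 \left(-4\right) + 5\right)\right) 1 \right)}}{669313} = \frac{\left(-4 + \left(\left(-1 + 5\right) 5 \left(-4\right) + 5\right)\right) 1 \cdot 680^{2}}{669313} = \left(-4 + \left(4 \left(-20\right) + 5\right)\right) 1 \cdot 462400 \cdot \frac{1}{669313} = \left(-4 + \left(-80 + 5\right)\right) 1 \cdot 462400 \cdot \frac{1}{669313} = \left(-4 - 75\right) 1 \cdot 462400 \cdot \frac{1}{669313} = \left(-79\right) 1 \cdot 462400 \cdot \frac{1}{669313} = \left(-79\right) 462400 \cdot \frac{1}{669313} = \left(-36529600\right) \frac{1}{669313} = - \frac{36529600}{669313}$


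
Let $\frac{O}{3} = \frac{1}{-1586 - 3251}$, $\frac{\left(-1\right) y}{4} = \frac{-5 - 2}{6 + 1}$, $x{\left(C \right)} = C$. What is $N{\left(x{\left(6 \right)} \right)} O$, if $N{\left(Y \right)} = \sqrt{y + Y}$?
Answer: $- \frac{3 \sqrt{10}}{4837} \approx -0.0019613$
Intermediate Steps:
$y = 4$ ($y = - 4 \frac{-5 - 2}{6 + 1} = - 4 \left(- \frac{7}{7}\right) = - 4 \left(\left(-7\right) \frac{1}{7}\right) = \left(-4\right) \left(-1\right) = 4$)
$O = - \frac{3}{4837}$ ($O = \frac{3}{-1586 - 3251} = \frac{3}{-4837} = 3 \left(- \frac{1}{4837}\right) = - \frac{3}{4837} \approx -0.00062022$)
$N{\left(Y \right)} = \sqrt{4 + Y}$
$N{\left(x{\left(6 \right)} \right)} O = \sqrt{4 + 6} \left(- \frac{3}{4837}\right) = \sqrt{10} \left(- \frac{3}{4837}\right) = - \frac{3 \sqrt{10}}{4837}$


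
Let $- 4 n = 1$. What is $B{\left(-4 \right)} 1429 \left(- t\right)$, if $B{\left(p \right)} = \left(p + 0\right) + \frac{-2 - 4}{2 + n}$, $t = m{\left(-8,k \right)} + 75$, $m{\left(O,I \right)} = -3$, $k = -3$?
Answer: $\frac{5350176}{7} \approx 7.6431 \cdot 10^{5}$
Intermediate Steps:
$n = - \frac{1}{4}$ ($n = \left(- \frac{1}{4}\right) 1 = - \frac{1}{4} \approx -0.25$)
$t = 72$ ($t = -3 + 75 = 72$)
$B{\left(p \right)} = - \frac{24}{7} + p$ ($B{\left(p \right)} = \left(p + 0\right) + \frac{-2 - 4}{2 - \frac{1}{4}} = p - \frac{6}{\frac{7}{4}} = p - \frac{24}{7} = - \frac{24}{7} + p$)
$B{\left(-4 \right)} 1429 \left(- t\right) = \left(- \frac{24}{7} - 4\right) 1429 \left(\left(-1\right) 72\right) = - \frac{52 \cdot 1429 \left(-72\right)}{7} = \left(- \frac{52}{7}\right) \left(-102888\right) = \frac{5350176}{7}$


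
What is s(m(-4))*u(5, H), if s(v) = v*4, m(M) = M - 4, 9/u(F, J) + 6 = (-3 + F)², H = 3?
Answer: 144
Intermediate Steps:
u(F, J) = 9/(-6 + (-3 + F)²)
m(M) = -4 + M
s(v) = 4*v
s(m(-4))*u(5, H) = (4*(-4 - 4))*(9/(-6 + (-3 + 5)²)) = (4*(-8))*(9/(-6 + 2²)) = -288/(-6 + 4) = -288/(-2) = -288*(-1)/2 = -32*(-9/2) = 144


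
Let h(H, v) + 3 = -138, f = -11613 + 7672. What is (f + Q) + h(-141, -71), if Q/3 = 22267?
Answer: 62719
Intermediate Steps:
f = -3941
h(H, v) = -141 (h(H, v) = -3 - 138 = -141)
Q = 66801 (Q = 3*22267 = 66801)
(f + Q) + h(-141, -71) = (-3941 + 66801) - 141 = 62860 - 141 = 62719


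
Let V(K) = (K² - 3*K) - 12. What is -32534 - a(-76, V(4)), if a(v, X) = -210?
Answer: -32324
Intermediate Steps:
V(K) = -12 + K² - 3*K
-32534 - a(-76, V(4)) = -32534 - 1*(-210) = -32534 + 210 = -32324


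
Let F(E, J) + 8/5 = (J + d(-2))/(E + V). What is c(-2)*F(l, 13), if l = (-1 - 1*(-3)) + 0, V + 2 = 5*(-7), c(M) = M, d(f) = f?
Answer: 134/35 ≈ 3.8286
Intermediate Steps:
V = -37 (V = -2 + 5*(-7) = -2 - 35 = -37)
l = 2 (l = (-1 + 3) + 0 = 2 + 0 = 2)
F(E, J) = -8/5 + (-2 + J)/(-37 + E) (F(E, J) = -8/5 + (J - 2)/(E - 37) = -8/5 + (-2 + J)/(-37 + E))
c(-2)*F(l, 13) = -2*(286 - 8*2 + 5*13)/(5*(-37 + 2)) = -2*(286 - 16 + 65)/(5*(-35)) = -2*(-1)*335/(5*35) = -2*(-67/35) = 134/35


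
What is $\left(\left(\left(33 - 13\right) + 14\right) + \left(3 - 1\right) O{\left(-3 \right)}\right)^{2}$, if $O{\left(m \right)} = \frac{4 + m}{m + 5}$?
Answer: $1225$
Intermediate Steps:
$O{\left(m \right)} = \frac{4 + m}{5 + m}$
$\left(\left(\left(33 - 13\right) + 14\right) + \left(3 - 1\right) O{\left(-3 \right)}\right)^{2} = \left(\left(\left(33 - 13\right) + 14\right) + \left(3 - 1\right) \frac{4 - 3}{5 - 3}\right)^{2} = \left(\left(20 + 14\right) + 2 \cdot \frac{1}{2} \cdot 1\right)^{2} = \left(34 + 2 \cdot \frac{1}{2} \cdot 1\right)^{2} = \left(34 + 2 \cdot \frac{1}{2}\right)^{2} = \left(34 + 1\right)^{2} = 35^{2} = 1225$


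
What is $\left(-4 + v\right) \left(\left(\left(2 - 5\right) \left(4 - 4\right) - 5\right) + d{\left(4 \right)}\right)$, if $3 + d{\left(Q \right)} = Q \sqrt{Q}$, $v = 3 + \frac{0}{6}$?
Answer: $0$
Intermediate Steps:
$v = 3$ ($v = 3 + 0 \cdot \frac{1}{6} = 3 + 0 = 3$)
$d{\left(Q \right)} = -3 + Q^{\frac{3}{2}}$ ($d{\left(Q \right)} = -3 + Q \sqrt{Q} = -3 + Q^{\frac{3}{2}}$)
$\left(-4 + v\right) \left(\left(\left(2 - 5\right) \left(4 - 4\right) - 5\right) + d{\left(4 \right)}\right) = \left(-4 + 3\right) \left(\left(\left(2 - 5\right) \left(4 - 4\right) - 5\right) - \left(3 - 4^{\frac{3}{2}}\right)\right) = - (\left(\left(-3\right) 0 - 5\right) + \left(-3 + 8\right)) = - (\left(0 - 5\right) + 5) = - (-5 + 5) = \left(-1\right) 0 = 0$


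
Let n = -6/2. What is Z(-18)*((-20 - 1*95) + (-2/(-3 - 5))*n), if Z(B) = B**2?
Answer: -37503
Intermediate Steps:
n = -3 (n = -6*1/2 = -3)
Z(-18)*((-20 - 1*95) + (-2/(-3 - 5))*n) = (-18)**2*((-20 - 1*95) - 2/(-3 - 5)*(-3)) = 324*((-20 - 95) - 2/(-8)*(-3)) = 324*(-115 - 2*(-1/8)*(-3)) = 324*(-115 + (1/4)*(-3)) = 324*(-115 - 3/4) = 324*(-463/4) = -37503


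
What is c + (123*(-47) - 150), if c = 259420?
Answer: 253489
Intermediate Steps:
c + (123*(-47) - 150) = 259420 + (123*(-47) - 150) = 259420 + (-5781 - 150) = 259420 - 5931 = 253489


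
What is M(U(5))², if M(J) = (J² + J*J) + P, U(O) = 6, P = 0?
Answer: 5184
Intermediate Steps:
M(J) = 2*J² (M(J) = (J² + J*J) + 0 = (J² + J²) + 0 = 2*J² + 0 = 2*J²)
M(U(5))² = (2*6²)² = (2*36)² = 72² = 5184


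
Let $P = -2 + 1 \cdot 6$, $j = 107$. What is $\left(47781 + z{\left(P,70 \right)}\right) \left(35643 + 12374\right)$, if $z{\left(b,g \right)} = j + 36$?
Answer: $2301166708$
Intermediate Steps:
$P = 4$ ($P = -2 + 6 = 4$)
$z{\left(b,g \right)} = 143$ ($z{\left(b,g \right)} = 107 + 36 = 143$)
$\left(47781 + z{\left(P,70 \right)}\right) \left(35643 + 12374\right) = \left(47781 + 143\right) \left(35643 + 12374\right) = 47924 \cdot 48017 = 2301166708$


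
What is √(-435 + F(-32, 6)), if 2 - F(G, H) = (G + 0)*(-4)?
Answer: I*√561 ≈ 23.685*I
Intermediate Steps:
F(G, H) = 2 + 4*G (F(G, H) = 2 - (G + 0)*(-4) = 2 - G*(-4) = 2 - (-4)*G = 2 + 4*G)
√(-435 + F(-32, 6)) = √(-435 + (2 + 4*(-32))) = √(-435 + (2 - 128)) = √(-435 - 126) = √(-561) = I*√561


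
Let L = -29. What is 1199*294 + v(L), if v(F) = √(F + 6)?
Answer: 352506 + I*√23 ≈ 3.5251e+5 + 4.7958*I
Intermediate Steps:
v(F) = √(6 + F)
1199*294 + v(L) = 1199*294 + √(6 - 29) = 352506 + √(-23) = 352506 + I*√23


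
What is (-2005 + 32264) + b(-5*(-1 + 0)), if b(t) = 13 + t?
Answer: 30277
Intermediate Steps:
(-2005 + 32264) + b(-5*(-1 + 0)) = (-2005 + 32264) + (13 - 5*(-1 + 0)) = 30259 + (13 - 5*(-1)) = 30259 + (13 + 5) = 30259 + 18 = 30277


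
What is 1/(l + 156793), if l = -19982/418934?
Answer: 209467/32842949340 ≈ 6.3778e-6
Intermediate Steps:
l = -9991/209467 (l = -19982*1/418934 = -9991/209467 ≈ -0.047697)
1/(l + 156793) = 1/(-9991/209467 + 156793) = 1/(32842949340/209467) = 209467/32842949340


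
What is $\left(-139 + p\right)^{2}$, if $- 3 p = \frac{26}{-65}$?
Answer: $\frac{4338889}{225} \approx 19284.0$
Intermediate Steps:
$p = \frac{2}{15}$ ($p = - \frac{26 \frac{1}{-65}}{3} = - \frac{26 \left(- \frac{1}{65}\right)}{3} = \left(- \frac{1}{3}\right) \left(- \frac{2}{5}\right) = \frac{2}{15} \approx 0.13333$)
$\left(-139 + p\right)^{2} = \left(-139 + \frac{2}{15}\right)^{2} = \left(- \frac{2083}{15}\right)^{2} = \frac{4338889}{225}$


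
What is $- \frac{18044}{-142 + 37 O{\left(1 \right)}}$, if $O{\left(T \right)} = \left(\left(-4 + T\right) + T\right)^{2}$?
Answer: $- \frac{9022}{3} \approx -3007.3$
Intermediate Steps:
$O{\left(T \right)} = \left(-4 + 2 T\right)^{2}$
$- \frac{18044}{-142 + 37 O{\left(1 \right)}} = - \frac{18044}{-142 + 37 \cdot 4 \left(-2 + 1\right)^{2}} = - \frac{18044}{-142 + 37 \cdot 4 \left(-1\right)^{2}} = - \frac{18044}{-142 + 37 \cdot 4 \cdot 1} = - \frac{18044}{-142 + 37 \cdot 4} = - \frac{18044}{-142 + 148} = - \frac{18044}{6} = \left(-18044\right) \frac{1}{6} = - \frac{9022}{3}$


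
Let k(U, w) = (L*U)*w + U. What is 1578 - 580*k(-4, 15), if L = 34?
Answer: 1187098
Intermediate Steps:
k(U, w) = U + 34*U*w (k(U, w) = (34*U)*w + U = 34*U*w + U = U + 34*U*w)
1578 - 580*k(-4, 15) = 1578 - (-2320)*(1 + 34*15) = 1578 - (-2320)*(1 + 510) = 1578 - (-2320)*511 = 1578 - 580*(-2044) = 1578 + 1185520 = 1187098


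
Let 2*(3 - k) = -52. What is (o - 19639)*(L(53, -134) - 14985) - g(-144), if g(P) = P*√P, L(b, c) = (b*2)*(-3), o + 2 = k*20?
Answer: 291690483 + 1728*I ≈ 2.9169e+8 + 1728.0*I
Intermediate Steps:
k = 29 (k = 3 - ½*(-52) = 3 + 26 = 29)
o = 578 (o = -2 + 29*20 = -2 + 580 = 578)
L(b, c) = -6*b (L(b, c) = (2*b)*(-3) = -6*b)
g(P) = P^(3/2)
(o - 19639)*(L(53, -134) - 14985) - g(-144) = (578 - 19639)*(-6*53 - 14985) - (-144)^(3/2) = -19061*(-318 - 14985) - (-1728)*I = -19061*(-15303) + 1728*I = 291690483 + 1728*I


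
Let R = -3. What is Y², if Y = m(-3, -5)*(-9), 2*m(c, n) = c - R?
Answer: 0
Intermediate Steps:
m(c, n) = 3/2 + c/2 (m(c, n) = (c - 1*(-3))/2 = (c + 3)/2 = (3 + c)/2 = 3/2 + c/2)
Y = 0 (Y = (3/2 + (½)*(-3))*(-9) = (3/2 - 3/2)*(-9) = 0*(-9) = 0)
Y² = 0² = 0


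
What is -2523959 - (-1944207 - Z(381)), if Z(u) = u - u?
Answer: -579752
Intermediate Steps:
Z(u) = 0
-2523959 - (-1944207 - Z(381)) = -2523959 - (-1944207 - 1*0) = -2523959 - (-1944207 + 0) = -2523959 - 1*(-1944207) = -2523959 + 1944207 = -579752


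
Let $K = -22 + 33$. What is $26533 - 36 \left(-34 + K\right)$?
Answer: $27361$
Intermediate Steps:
$K = 11$
$26533 - 36 \left(-34 + K\right) = 26533 - 36 \left(-34 + 11\right) = 26533 - 36 \left(-23\right) = 26533 - -828 = 26533 + 828 = 27361$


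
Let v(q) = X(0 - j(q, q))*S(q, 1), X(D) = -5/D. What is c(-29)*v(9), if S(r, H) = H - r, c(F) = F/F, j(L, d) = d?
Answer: -40/9 ≈ -4.4444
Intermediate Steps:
c(F) = 1
v(q) = 5*(1 - q)/q (v(q) = (-5/(0 - q))*(1 - q) = (-5*(-1/q))*(1 - q) = (-(-5)/q)*(1 - q) = (5/q)*(1 - q) = 5*(1 - q)/q)
c(-29)*v(9) = 1*(-5 + 5/9) = 1*(-40/9) = -40/9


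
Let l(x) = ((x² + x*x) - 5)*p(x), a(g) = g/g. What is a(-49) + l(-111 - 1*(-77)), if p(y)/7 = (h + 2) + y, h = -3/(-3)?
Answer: -500618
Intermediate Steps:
h = 1 (h = -3*(-⅓) = 1)
a(g) = 1
p(y) = 21 + 7*y (p(y) = 7*((1 + 2) + y) = 7*(3 + y) = 21 + 7*y)
l(x) = (-5 + 2*x²)*(21 + 7*x) (l(x) = ((x² + x*x) - 5)*(21 + 7*x) = ((x² + x²) - 5)*(21 + 7*x) = (2*x² - 5)*(21 + 7*x) = (-5 + 2*x²)*(21 + 7*x))
a(-49) + l(-111 - 1*(-77)) = 1 + 7*(-5 + 2*(-111 - 1*(-77))²)*(3 + (-111 - 1*(-77))) = 1 + 7*(-5 + 2*(-111 + 77)²)*(3 + (-111 + 77)) = 1 + 7*(-5 + 2*(-34)²)*(3 - 34) = 1 + 7*(-5 + 2*1156)*(-31) = 1 + 7*(-5 + 2312)*(-31) = 1 + 7*2307*(-31) = 1 - 500619 = -500618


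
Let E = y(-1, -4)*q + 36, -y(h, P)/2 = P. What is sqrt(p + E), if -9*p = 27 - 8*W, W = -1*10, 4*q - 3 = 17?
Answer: sqrt(577)/3 ≈ 8.0069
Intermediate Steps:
q = 5 (q = 3/4 + (1/4)*17 = 3/4 + 17/4 = 5)
W = -10
y(h, P) = -2*P
p = -107/9 (p = -(27 - 8*(-10))/9 = -(27 + 80)/9 = -1/9*107 = -107/9 ≈ -11.889)
E = 76 (E = -2*(-4)*5 + 36 = 8*5 + 36 = 40 + 36 = 76)
sqrt(p + E) = sqrt(-107/9 + 76) = sqrt(577/9) = sqrt(577)/3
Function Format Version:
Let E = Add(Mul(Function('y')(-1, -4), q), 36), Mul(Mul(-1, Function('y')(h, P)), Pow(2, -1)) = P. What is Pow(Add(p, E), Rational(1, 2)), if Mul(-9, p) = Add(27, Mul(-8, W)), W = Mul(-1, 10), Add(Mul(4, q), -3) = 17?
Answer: Mul(Rational(1, 3), Pow(577, Rational(1, 2))) ≈ 8.0069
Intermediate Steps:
q = 5 (q = Add(Rational(3, 4), Mul(Rational(1, 4), 17)) = Add(Rational(3, 4), Rational(17, 4)) = 5)
W = -10
Function('y')(h, P) = Mul(-2, P)
p = Rational(-107, 9) (p = Mul(Rational(-1, 9), Add(27, Mul(-8, -10))) = Mul(Rational(-1, 9), Add(27, 80)) = Mul(Rational(-1, 9), 107) = Rational(-107, 9) ≈ -11.889)
E = 76 (E = Add(Mul(Mul(-2, -4), 5), 36) = Add(Mul(8, 5), 36) = Add(40, 36) = 76)
Pow(Add(p, E), Rational(1, 2)) = Pow(Add(Rational(-107, 9), 76), Rational(1, 2)) = Pow(Rational(577, 9), Rational(1, 2)) = Mul(Rational(1, 3), Pow(577, Rational(1, 2)))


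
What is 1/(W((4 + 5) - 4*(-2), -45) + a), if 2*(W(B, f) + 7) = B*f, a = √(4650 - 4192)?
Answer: -1558/605009 - 4*√458/605009 ≈ -0.0027167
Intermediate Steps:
a = √458 ≈ 21.401
W(B, f) = -7 + B*f/2 (W(B, f) = -7 + (B*f)/2 = -7 + B*f/2)
1/(W((4 + 5) - 4*(-2), -45) + a) = 1/((-7 + (½)*((4 + 5) - 4*(-2))*(-45)) + √458) = 1/((-7 + (½)*(9 + 8)*(-45)) + √458) = 1/((-7 + (½)*17*(-45)) + √458) = 1/((-7 - 765/2) + √458) = 1/(-779/2 + √458)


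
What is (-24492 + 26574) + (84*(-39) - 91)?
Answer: -1285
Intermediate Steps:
(-24492 + 26574) + (84*(-39) - 91) = 2082 + (-3276 - 91) = 2082 - 3367 = -1285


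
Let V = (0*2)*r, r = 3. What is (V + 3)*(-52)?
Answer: -156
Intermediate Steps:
V = 0 (V = (0*2)*3 = 0*3 = 0)
(V + 3)*(-52) = (0 + 3)*(-52) = 3*(-52) = -156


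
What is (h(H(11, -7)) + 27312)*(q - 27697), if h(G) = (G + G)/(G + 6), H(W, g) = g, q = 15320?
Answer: -338213902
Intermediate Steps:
h(G) = 2*G/(6 + G) (h(G) = (2*G)/(6 + G) = 2*G/(6 + G))
(h(H(11, -7)) + 27312)*(q - 27697) = (2*(-7)/(6 - 7) + 27312)*(15320 - 27697) = (2*(-7)/(-1) + 27312)*(-12377) = (2*(-7)*(-1) + 27312)*(-12377) = (14 + 27312)*(-12377) = 27326*(-12377) = -338213902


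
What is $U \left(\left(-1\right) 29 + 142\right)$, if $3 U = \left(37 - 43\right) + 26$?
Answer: $\frac{2260}{3} \approx 753.33$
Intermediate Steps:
$U = \frac{20}{3}$ ($U = \frac{\left(37 - 43\right) + 26}{3} = \frac{-6 + 26}{3} = \frac{1}{3} \cdot 20 = \frac{20}{3} \approx 6.6667$)
$U \left(\left(-1\right) 29 + 142\right) = \frac{20 \left(\left(-1\right) 29 + 142\right)}{3} = \frac{20 \left(-29 + 142\right)}{3} = \frac{20}{3} \cdot 113 = \frac{2260}{3}$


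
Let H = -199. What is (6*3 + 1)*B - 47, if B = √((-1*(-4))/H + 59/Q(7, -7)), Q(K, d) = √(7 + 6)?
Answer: -47 + 19*√(-134524 + 30373967*√13)/2587 ≈ 29.812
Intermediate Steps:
Q(K, d) = √13
B = √(-4/199 + 59*√13/13) (B = √(-1*(-4)/(-199) + 59/(√13)) = √(4*(-1/199) + 59*(√13/13)) = √(-4/199 + 59*√13/13) ≈ 4.0427)
(6*3 + 1)*B - 47 = (6*3 + 1)*(√(-134524 + 30373967*√13)/2587) - 47 = (18 + 1)*(√(-134524 + 30373967*√13)/2587) - 47 = 19*(√(-134524 + 30373967*√13)/2587) - 47 = 19*√(-134524 + 30373967*√13)/2587 - 47 = -47 + 19*√(-134524 + 30373967*√13)/2587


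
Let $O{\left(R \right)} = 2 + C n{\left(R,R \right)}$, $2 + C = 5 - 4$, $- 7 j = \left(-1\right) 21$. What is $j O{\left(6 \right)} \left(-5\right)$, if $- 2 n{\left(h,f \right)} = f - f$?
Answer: $-30$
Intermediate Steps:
$n{\left(h,f \right)} = 0$ ($n{\left(h,f \right)} = - \frac{f - f}{2} = \left(- \frac{1}{2}\right) 0 = 0$)
$j = 3$ ($j = - \frac{\left(-1\right) 21}{7} = \left(- \frac{1}{7}\right) \left(-21\right) = 3$)
$C = -1$ ($C = -2 + \left(5 - 4\right) = -2 + 1 = -1$)
$O{\left(R \right)} = 2$ ($O{\left(R \right)} = 2 - 0 = 2 + 0 = 2$)
$j O{\left(6 \right)} \left(-5\right) = 3 \cdot 2 \left(-5\right) = 6 \left(-5\right) = -30$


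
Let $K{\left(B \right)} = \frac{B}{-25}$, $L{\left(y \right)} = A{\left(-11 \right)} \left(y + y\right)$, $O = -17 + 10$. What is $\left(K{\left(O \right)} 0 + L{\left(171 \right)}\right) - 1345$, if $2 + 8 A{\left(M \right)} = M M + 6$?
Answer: $\frac{15995}{4} \approx 3998.8$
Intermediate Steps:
$A{\left(M \right)} = \frac{1}{2} + \frac{M^{2}}{8}$ ($A{\left(M \right)} = - \frac{1}{4} + \frac{M M + 6}{8} = - \frac{1}{4} + \frac{M^{2} + 6}{8} = - \frac{1}{4} + \frac{6 + M^{2}}{8} = - \frac{1}{4} + \left(\frac{3}{4} + \frac{M^{2}}{8}\right) = \frac{1}{2} + \frac{M^{2}}{8}$)
$O = -7$
$L{\left(y \right)} = \frac{125 y}{4}$ ($L{\left(y \right)} = \left(\frac{1}{2} + \frac{\left(-11\right)^{2}}{8}\right) \left(y + y\right) = \left(\frac{1}{2} + \frac{1}{8} \cdot 121\right) 2 y = \left(\frac{1}{2} + \frac{121}{8}\right) 2 y = \frac{125 \cdot 2 y}{8} = \frac{125 y}{4}$)
$K{\left(B \right)} = - \frac{B}{25}$ ($K{\left(B \right)} = B \left(- \frac{1}{25}\right) = - \frac{B}{25}$)
$\left(K{\left(O \right)} 0 + L{\left(171 \right)}\right) - 1345 = \left(\left(- \frac{1}{25}\right) \left(-7\right) 0 + \frac{125}{4} \cdot 171\right) - 1345 = \left(\frac{7}{25} \cdot 0 + \frac{21375}{4}\right) - 1345 = \left(0 + \frac{21375}{4}\right) - 1345 = \frac{21375}{4} - 1345 = \frac{15995}{4}$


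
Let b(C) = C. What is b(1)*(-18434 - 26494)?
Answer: -44928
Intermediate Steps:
b(1)*(-18434 - 26494) = 1*(-18434 - 26494) = 1*(-44928) = -44928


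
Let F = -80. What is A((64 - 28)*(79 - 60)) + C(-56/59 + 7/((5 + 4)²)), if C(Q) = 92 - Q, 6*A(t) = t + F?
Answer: 924877/4779 ≈ 193.53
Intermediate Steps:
A(t) = -40/3 + t/6 (A(t) = (t - 80)/6 = (-80 + t)/6 = -40/3 + t/6)
A((64 - 28)*(79 - 60)) + C(-56/59 + 7/((5 + 4)²)) = (-40/3 + ((64 - 28)*(79 - 60))/6) + (92 - (-56/59 + 7/((5 + 4)²))) = (-40/3 + (36*19)/6) + (92 - (-56*1/59 + 7/(9²))) = (-40/3 + (⅙)*684) + (92 - (-56/59 + 7/81)) = (-40/3 + 114) + (92 - (-56/59 + 7*(1/81))) = 302/3 + (92 - (-56/59 + 7/81)) = 302/3 + (92 - 1*(-4123/4779)) = 302/3 + (92 + 4123/4779) = 302/3 + 443791/4779 = 924877/4779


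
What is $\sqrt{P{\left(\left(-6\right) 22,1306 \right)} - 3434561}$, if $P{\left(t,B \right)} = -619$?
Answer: $2 i \sqrt{858795} \approx 1853.4 i$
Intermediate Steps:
$\sqrt{P{\left(\left(-6\right) 22,1306 \right)} - 3434561} = \sqrt{-619 - 3434561} = \sqrt{-3435180} = 2 i \sqrt{858795}$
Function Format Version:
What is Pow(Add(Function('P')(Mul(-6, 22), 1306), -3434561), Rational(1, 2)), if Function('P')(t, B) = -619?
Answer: Mul(2, I, Pow(858795, Rational(1, 2))) ≈ Mul(1853.4, I)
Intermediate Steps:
Pow(Add(Function('P')(Mul(-6, 22), 1306), -3434561), Rational(1, 2)) = Pow(Add(-619, -3434561), Rational(1, 2)) = Pow(-3435180, Rational(1, 2)) = Mul(2, I, Pow(858795, Rational(1, 2)))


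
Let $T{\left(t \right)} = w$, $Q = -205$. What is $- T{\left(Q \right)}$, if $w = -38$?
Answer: $38$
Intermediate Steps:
$T{\left(t \right)} = -38$
$- T{\left(Q \right)} = \left(-1\right) \left(-38\right) = 38$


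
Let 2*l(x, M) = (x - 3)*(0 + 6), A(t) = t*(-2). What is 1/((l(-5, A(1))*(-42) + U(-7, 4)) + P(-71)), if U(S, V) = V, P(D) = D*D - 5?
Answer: 1/6048 ≈ 0.00016534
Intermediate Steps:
A(t) = -2*t
P(D) = -5 + D² (P(D) = D² - 5 = -5 + D²)
l(x, M) = -9 + 3*x (l(x, M) = ((x - 3)*(0 + 6))/2 = ((-3 + x)*6)/2 = (-18 + 6*x)/2 = -9 + 3*x)
1/((l(-5, A(1))*(-42) + U(-7, 4)) + P(-71)) = 1/(((-9 + 3*(-5))*(-42) + 4) + (-5 + (-71)²)) = 1/(((-9 - 15)*(-42) + 4) + (-5 + 5041)) = 1/((-24*(-42) + 4) + 5036) = 1/((1008 + 4) + 5036) = 1/(1012 + 5036) = 1/6048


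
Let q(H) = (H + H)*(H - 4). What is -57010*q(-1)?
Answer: -570100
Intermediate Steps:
q(H) = 2*H*(-4 + H) (q(H) = (2*H)*(-4 + H) = 2*H*(-4 + H))
-57010*q(-1) = -114020*(-1)*(-4 - 1) = -114020*(-1)*(-5) = -57010*10 = -570100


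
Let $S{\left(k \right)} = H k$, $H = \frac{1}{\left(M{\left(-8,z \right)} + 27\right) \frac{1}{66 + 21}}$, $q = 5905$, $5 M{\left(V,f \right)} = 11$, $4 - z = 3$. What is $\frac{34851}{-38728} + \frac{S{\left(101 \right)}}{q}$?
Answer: $- \frac{2834457795}{3338857064} \approx -0.84893$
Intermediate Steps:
$z = 1$ ($z = 4 - 3 = 1$)
$M{\left(V,f \right)} = \frac{11}{5}$ ($M{\left(V,f \right)} = \frac{1}{5} \cdot 11 = \frac{11}{5}$)
$H = \frac{435}{146}$ ($H = \frac{1}{\left(\frac{11}{5} + 27\right) \frac{1}{66 + 21}} = \frac{1}{\frac{146}{5} \cdot \frac{1}{87}} = \frac{1}{\frac{146}{435}} = \frac{435}{146} \approx 2.9795$)
$S{\left(k \right)} = \frac{435 k}{146}$
$\frac{34851}{-38728} + \frac{S{\left(101 \right)}}{q} = \frac{34851}{-38728} + \frac{\frac{435}{146} \cdot 101}{5905} = 34851 \left(- \frac{1}{38728}\right) + \frac{43935}{146} \cdot \frac{1}{5905} = - \frac{34851}{38728} + \frac{8787}{172426} = - \frac{2834457795}{3338857064}$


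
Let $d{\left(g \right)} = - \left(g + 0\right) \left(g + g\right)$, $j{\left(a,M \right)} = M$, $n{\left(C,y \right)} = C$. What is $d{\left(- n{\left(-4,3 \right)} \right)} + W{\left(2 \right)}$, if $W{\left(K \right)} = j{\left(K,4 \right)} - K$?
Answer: $-30$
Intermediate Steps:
$W{\left(K \right)} = 4 - K$
$d{\left(g \right)} = - 2 g^{2}$ ($d{\left(g \right)} = - g 2 g = - 2 g^{2}$)
$d{\left(- n{\left(-4,3 \right)} \right)} + W{\left(2 \right)} = - 2 \left(\left(-1\right) \left(-4\right)\right)^{2} + \left(4 - 2\right) = - 2 \cdot 4^{2} + \left(4 - 2\right) = \left(-2\right) 16 + 2 = -32 + 2 = -30$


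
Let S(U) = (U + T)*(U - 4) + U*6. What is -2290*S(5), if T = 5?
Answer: -91600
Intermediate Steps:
S(U) = 6*U + (-4 + U)*(5 + U) (S(U) = (U + 5)*(U - 4) + U*6 = (5 + U)*(-4 + U) + 6*U = (-4 + U)*(5 + U) + 6*U = 6*U + (-4 + U)*(5 + U))
-2290*S(5) = -2290*(-20 + 5² + 7*5) = -2290*(-20 + 25 + 35) = -2290*40 = -91600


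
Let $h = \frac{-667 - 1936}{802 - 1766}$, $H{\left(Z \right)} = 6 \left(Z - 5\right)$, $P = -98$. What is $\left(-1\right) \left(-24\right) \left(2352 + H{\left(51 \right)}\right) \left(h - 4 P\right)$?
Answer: $\frac{5999582088}{241} \approx 2.4895 \cdot 10^{7}$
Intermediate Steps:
$H{\left(Z \right)} = -30 + 6 Z$ ($H{\left(Z \right)} = 6 \left(-5 + Z\right) = -30 + 6 Z$)
$h = \frac{2603}{964}$ ($h = - \frac{2603}{-964} = \left(-2603\right) \left(- \frac{1}{964}\right) = \frac{2603}{964} \approx 2.7002$)
$\left(-1\right) \left(-24\right) \left(2352 + H{\left(51 \right)}\right) \left(h - 4 P\right) = \left(-1\right) \left(-24\right) \left(2352 + \left(-30 + 6 \cdot 51\right)\right) \left(\frac{2603}{964} - -392\right) = 24 \left(2352 + \left(-30 + 306\right)\right) \left(\frac{2603}{964} + 392\right) = 24 \left(2352 + 276\right) \frac{380491}{964} = 24 \cdot 2628 \cdot \frac{380491}{964} = 24 \cdot \frac{249982587}{241} = \frac{5999582088}{241}$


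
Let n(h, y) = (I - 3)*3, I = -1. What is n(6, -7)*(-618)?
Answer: 7416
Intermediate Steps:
n(h, y) = -12 (n(h, y) = (-1 - 3)*3 = -4*3 = -12)
n(6, -7)*(-618) = -12*(-618) = 7416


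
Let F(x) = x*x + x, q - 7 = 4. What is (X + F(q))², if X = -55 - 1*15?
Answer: 3844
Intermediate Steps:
q = 11 (q = 7 + 4 = 11)
F(x) = x + x² (F(x) = x² + x = x + x²)
X = -70 (X = -55 - 15 = -70)
(X + F(q))² = (-70 + 11*(1 + 11))² = (-70 + 11*12)² = (-70 + 132)² = 62² = 3844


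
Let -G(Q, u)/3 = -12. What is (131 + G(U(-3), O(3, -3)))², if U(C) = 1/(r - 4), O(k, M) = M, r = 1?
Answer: 27889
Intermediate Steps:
U(C) = -⅓ (U(C) = 1/(1 - 4) = 1/(-3) = -⅓)
G(Q, u) = 36 (G(Q, u) = -3*(-12) = 36)
(131 + G(U(-3), O(3, -3)))² = (131 + 36)² = 167² = 27889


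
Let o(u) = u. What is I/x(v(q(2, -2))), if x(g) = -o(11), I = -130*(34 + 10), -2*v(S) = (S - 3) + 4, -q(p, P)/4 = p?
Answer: 520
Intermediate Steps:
q(p, P) = -4*p
v(S) = -½ - S/2 (v(S) = -((S - 3) + 4)/2 = -((-3 + S) + 4)/2 = -(1 + S)/2 = -½ - S/2)
I = -5720 (I = -130*44 = -5720)
x(g) = -11 (x(g) = -1*11 = -11)
I/x(v(q(2, -2))) = -5720/(-11) = -5720*(-1/11) = 520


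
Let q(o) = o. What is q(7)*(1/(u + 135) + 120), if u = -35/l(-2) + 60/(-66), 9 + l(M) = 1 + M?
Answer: 2542834/3027 ≈ 840.05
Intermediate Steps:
l(M) = -8 + M (l(M) = -9 + (1 + M) = -8 + M)
u = 57/22 (u = -35/(-8 - 2) + 60/(-66) = -35/(-10) + 60*(-1/66) = -35*(-1/10) - 10/11 = 7/2 - 10/11 = 57/22 ≈ 2.5909)
q(7)*(1/(u + 135) + 120) = 7*(1/(57/22 + 135) + 120) = 7*(1/(3027/22) + 120) = 7*(22/3027 + 120) = 7*(363262/3027) = 2542834/3027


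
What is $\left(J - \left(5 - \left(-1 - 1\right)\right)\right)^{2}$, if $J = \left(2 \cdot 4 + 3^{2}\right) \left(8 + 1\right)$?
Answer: $21316$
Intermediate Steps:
$J = 153$ ($J = \left(8 + 9\right) 9 = 17 \cdot 9 = 153$)
$\left(J - \left(5 - \left(-1 - 1\right)\right)\right)^{2} = \left(153 - \left(5 - \left(-1 - 1\right)\right)\right)^{2} = \left(153 + \left(1 \left(-2\right) - 5\right)\right)^{2} = \left(153 - 7\right)^{2} = 146^{2} = 21316$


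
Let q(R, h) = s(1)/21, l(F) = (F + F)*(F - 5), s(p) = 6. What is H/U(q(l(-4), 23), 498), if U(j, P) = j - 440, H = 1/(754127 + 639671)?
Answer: -1/612872892 ≈ -1.6317e-9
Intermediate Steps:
l(F) = 2*F*(-5 + F) (l(F) = (2*F)*(-5 + F) = 2*F*(-5 + F))
H = 1/1393798 ≈ 7.1746e-7
q(R, h) = 2/7 (q(R, h) = 6/21 = 6*(1/21) = 2/7)
U(j, P) = -440 + j
H/U(q(l(-4), 23), 498) = 1/(1393798*(-440 + 2/7)) = 1/(1393798*(-3078/7)) = (1/1393798)*(-7/3078) = -1/612872892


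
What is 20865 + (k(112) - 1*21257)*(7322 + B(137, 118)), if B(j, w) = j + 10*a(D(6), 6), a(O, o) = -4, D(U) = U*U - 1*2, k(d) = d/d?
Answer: -157677399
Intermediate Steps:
k(d) = 1
D(U) = -2 + U² (D(U) = U² - 2 = -2 + U²)
B(j, w) = -40 + j (B(j, w) = j + 10*(-4) = j - 40 = -40 + j)
20865 + (k(112) - 1*21257)*(7322 + B(137, 118)) = 20865 + (1 - 1*21257)*(7322 + (-40 + 137)) = 20865 + (1 - 21257)*(7322 + 97) = 20865 - 21256*7419 = 20865 - 157698264 = -157677399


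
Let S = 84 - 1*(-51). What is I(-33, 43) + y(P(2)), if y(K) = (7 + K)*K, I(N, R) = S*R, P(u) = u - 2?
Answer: 5805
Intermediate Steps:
S = 135 (S = 84 + 51 = 135)
P(u) = -2 + u
I(N, R) = 135*R
y(K) = K*(7 + K)
I(-33, 43) + y(P(2)) = 135*43 + (-2 + 2)*(7 + (-2 + 2)) = 5805 + 0*(7 + 0) = 5805 + 0*7 = 5805 + 0 = 5805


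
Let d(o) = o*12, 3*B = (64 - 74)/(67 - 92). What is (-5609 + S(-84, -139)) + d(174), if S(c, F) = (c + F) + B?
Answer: -56158/15 ≈ -3743.9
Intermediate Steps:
B = 2/15 (B = ((64 - 74)/(67 - 92))/3 = (-10/(-25))/3 = (-10*(-1/25))/3 = (⅓)*(⅖) = 2/15 ≈ 0.13333)
d(o) = 12*o
S(c, F) = 2/15 + F + c (S(c, F) = (c + F) + 2/15 = (F + c) + 2/15 = 2/15 + F + c)
(-5609 + S(-84, -139)) + d(174) = (-5609 + (2/15 - 139 - 84)) + 12*174 = (-5609 - 3343/15) + 2088 = -87478/15 + 2088 = -56158/15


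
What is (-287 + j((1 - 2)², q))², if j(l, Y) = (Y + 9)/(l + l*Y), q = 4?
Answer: 2022084/25 ≈ 80883.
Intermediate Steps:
j(l, Y) = (9 + Y)/(l + Y*l)
(-287 + j((1 - 2)², q))² = (-287 + (9 + 4)/(((1 - 2)²)*(1 + 4)))² = (-287 + 13/((-1)²*5))² = (-287 + (⅕)*13/1)² = (-287 + 1*(⅕)*13)² = (-287 + 13/5)² = (-1422/5)² = 2022084/25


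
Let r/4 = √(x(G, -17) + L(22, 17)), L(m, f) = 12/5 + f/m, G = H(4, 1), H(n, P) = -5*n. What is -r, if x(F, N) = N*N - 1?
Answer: -2*√3523190/55 ≈ -68.255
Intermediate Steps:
G = -20 (G = -5*4 = -20)
x(F, N) = -1 + N² (x(F, N) = N² - 1 = -1 + N²)
L(m, f) = 12/5 + f/m (L(m, f) = 12*(⅕) + f/m = 12/5 + f/m)
r = 2*√3523190/55 (r = 4*√((-1 + (-17)²) + (12/5 + 17/22)) = 4*√((-1 + 289) + (12/5 + 17*(1/22))) = 4*√(288 + (12/5 + 17/22)) = 4*√(288 + 349/110) = 4*√(32029/110) = 4*(√3523190/110) = 2*√3523190/55 ≈ 68.255)
-r = -2*√3523190/55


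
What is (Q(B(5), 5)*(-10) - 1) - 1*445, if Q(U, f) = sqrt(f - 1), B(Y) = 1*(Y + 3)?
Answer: -466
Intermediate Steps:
B(Y) = 3 + Y (B(Y) = 1*(3 + Y) = 3 + Y)
Q(U, f) = sqrt(-1 + f)
(Q(B(5), 5)*(-10) - 1) - 1*445 = (sqrt(-1 + 5)*(-10) - 1) - 1*445 = (sqrt(4)*(-10) - 1) - 445 = (2*(-10) - 1) - 445 = (-20 - 1) - 445 = -21 - 445 = -466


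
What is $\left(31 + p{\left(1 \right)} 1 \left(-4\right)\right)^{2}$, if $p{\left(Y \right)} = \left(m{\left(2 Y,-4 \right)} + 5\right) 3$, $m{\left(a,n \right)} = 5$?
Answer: $7921$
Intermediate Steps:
$p{\left(Y \right)} = 30$ ($p{\left(Y \right)} = \left(5 + 5\right) 3 = 10 \cdot 3 = 30$)
$\left(31 + p{\left(1 \right)} 1 \left(-4\right)\right)^{2} = \left(31 + 30 \cdot 1 \left(-4\right)\right)^{2} = \left(31 + 30 \left(-4\right)\right)^{2} = \left(31 - 120\right)^{2} = \left(-89\right)^{2} = 7921$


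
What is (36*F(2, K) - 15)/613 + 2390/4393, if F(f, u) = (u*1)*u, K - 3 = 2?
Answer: 5352875/2692909 ≈ 1.9878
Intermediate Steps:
K = 5 (K = 3 + 2 = 5)
F(f, u) = u**2 (F(f, u) = u*u = u**2)
(36*F(2, K) - 15)/613 + 2390/4393 = (36*5**2 - 15)/613 + 2390/4393 = (36*25 - 15)*(1/613) + 2390*(1/4393) = (900 - 15)*(1/613) + 2390/4393 = 885*(1/613) + 2390/4393 = 885/613 + 2390/4393 = 5352875/2692909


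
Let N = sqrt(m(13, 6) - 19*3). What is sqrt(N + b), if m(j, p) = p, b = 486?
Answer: sqrt(486 + I*sqrt(51)) ≈ 22.046 + 0.162*I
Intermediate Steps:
N = I*sqrt(51) (N = sqrt(6 - 19*3) = sqrt(6 - 57) = sqrt(-51) = I*sqrt(51) ≈ 7.1414*I)
sqrt(N + b) = sqrt(I*sqrt(51) + 486) = sqrt(486 + I*sqrt(51))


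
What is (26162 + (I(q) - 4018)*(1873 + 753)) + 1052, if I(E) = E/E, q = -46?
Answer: -10521428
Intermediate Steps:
I(E) = 1
(26162 + (I(q) - 4018)*(1873 + 753)) + 1052 = (26162 + (1 - 4018)*(1873 + 753)) + 1052 = (26162 - 4017*2626) + 1052 = (26162 - 10548642) + 1052 = -10522480 + 1052 = -10521428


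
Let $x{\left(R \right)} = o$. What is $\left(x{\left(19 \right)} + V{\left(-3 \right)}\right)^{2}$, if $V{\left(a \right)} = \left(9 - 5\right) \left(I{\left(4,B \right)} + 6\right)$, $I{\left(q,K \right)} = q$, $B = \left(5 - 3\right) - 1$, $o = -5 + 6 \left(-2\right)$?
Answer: $529$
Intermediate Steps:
$o = -17$ ($o = -5 - 12 = -17$)
$x{\left(R \right)} = -17$
$B = 1$ ($B = 2 - 1 = 1$)
$V{\left(a \right)} = 40$ ($V{\left(a \right)} = \left(9 - 5\right) \left(4 + 6\right) = 4 \cdot 10 = 40$)
$\left(x{\left(19 \right)} + V{\left(-3 \right)}\right)^{2} = \left(-17 + 40\right)^{2} = 23^{2} = 529$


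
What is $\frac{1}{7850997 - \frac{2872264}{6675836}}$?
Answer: $\frac{1668959}{13102991384057} \approx 1.2737 \cdot 10^{-7}$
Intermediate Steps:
$\frac{1}{7850997 - \frac{2872264}{6675836}} = \frac{1}{7850997 - \frac{718066}{1668959}} = \frac{1}{\frac{13102991384057}{1668959}} = \frac{1668959}{13102991384057}$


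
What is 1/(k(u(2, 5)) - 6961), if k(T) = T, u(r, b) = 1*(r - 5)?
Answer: -1/6964 ≈ -0.00014360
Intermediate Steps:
u(r, b) = -5 + r (u(r, b) = 1*(-5 + r) = -5 + r)
1/(k(u(2, 5)) - 6961) = 1/((-5 + 2) - 6961) = 1/(-3 - 6961) = 1/(-6964) = -1/6964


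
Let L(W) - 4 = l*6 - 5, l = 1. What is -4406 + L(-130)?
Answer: -4401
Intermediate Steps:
L(W) = 5 (L(W) = 4 + (1*6 - 5) = 4 + (6 - 5) = 4 + 1 = 5)
-4406 + L(-130) = -4406 + 5 = -4401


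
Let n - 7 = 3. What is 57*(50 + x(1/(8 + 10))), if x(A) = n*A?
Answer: 8645/3 ≈ 2881.7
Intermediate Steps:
n = 10 (n = 7 + 3 = 10)
x(A) = 10*A
57*(50 + x(1/(8 + 10))) = 57*(50 + 10/(8 + 10)) = 57*(50 + 10/18) = 57*(50 + 10*(1/18)) = 57*(50 + 5/9) = 57*(455/9) = 8645/3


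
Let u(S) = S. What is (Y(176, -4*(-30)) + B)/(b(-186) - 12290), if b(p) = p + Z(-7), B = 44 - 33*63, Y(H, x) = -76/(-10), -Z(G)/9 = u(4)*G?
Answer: 10137/61120 ≈ 0.16585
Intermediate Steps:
Z(G) = -36*G
Y(H, x) = 38/5 (Y(H, x) = -76*(-⅒) = 38/5)
B = -2035 (B = 44 - 2079 = -2035)
b(p) = 252 + p (b(p) = p - 36*(-7) = p + 252 = 252 + p)
(Y(176, -4*(-30)) + B)/(b(-186) - 12290) = (38/5 - 2035)/((252 - 186) - 12290) = -10137/(5*(66 - 12290)) = -10137/5/(-12224) = -10137/5*(-1/12224) = 10137/61120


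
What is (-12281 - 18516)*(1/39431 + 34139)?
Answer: -41456916823270/39431 ≈ -1.0514e+9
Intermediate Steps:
(-12281 - 18516)*(1/39431 + 34139) = -30797*(1/39431 + 34139) = -30797*1346134910/39431 = -41456916823270/39431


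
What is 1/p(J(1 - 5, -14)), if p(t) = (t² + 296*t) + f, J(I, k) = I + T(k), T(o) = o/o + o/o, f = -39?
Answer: -1/627 ≈ -0.0015949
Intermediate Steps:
T(o) = 2 (T(o) = 1 + 1 = 2)
J(I, k) = 2 + I (J(I, k) = I + 2 = 2 + I)
p(t) = -39 + t² + 296*t (p(t) = (t² + 296*t) - 39 = -39 + t² + 296*t)
1/p(J(1 - 5, -14)) = 1/(-39 + (2 + (1 - 5))² + 296*(2 + (1 - 5))) = 1/(-39 + (2 - 4)² + 296*(2 - 4)) = 1/(-39 + (-2)² + 296*(-2)) = 1/(-39 + 4 - 592) = 1/(-627) = -1/627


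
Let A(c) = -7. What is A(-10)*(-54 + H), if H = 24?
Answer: 210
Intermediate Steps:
A(-10)*(-54 + H) = -7*(-54 + 24) = -7*(-30) = 210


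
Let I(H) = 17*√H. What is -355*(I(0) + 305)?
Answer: -108275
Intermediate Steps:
-355*(I(0) + 305) = -355*(17*√0 + 305) = -355*(17*0 + 305) = -355*(0 + 305) = -355*305 = -108275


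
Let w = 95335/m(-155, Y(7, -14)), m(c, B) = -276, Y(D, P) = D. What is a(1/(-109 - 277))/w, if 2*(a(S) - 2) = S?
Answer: -4629/799985 ≈ -0.0057864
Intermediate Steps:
a(S) = 2 + S/2
w = -4145/12 (w = 95335/(-276) = 95335*(-1/276) = -4145/12 ≈ -345.42)
a(1/(-109 - 277))/w = (2 + 1/(2*(-109 - 277)))/(-4145/12) = (2 + (½)/(-386))*(-12/4145) = (2 + (½)*(-1/386))*(-12/4145) = (2 - 1/772)*(-12/4145) = (1543/772)*(-12/4145) = -4629/799985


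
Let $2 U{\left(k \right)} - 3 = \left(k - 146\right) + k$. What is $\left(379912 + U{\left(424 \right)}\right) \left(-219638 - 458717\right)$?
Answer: $- \frac{515908649795}{2} \approx -2.5795 \cdot 10^{11}$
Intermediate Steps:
$U{\left(k \right)} = - \frac{143}{2} + k$ ($U{\left(k \right)} = \frac{3}{2} + \frac{\left(k - 146\right) + k}{2} = \frac{3}{2} + \frac{\left(-146 + k\right) + k}{2} = \frac{3}{2} + \frac{-146 + 2 k}{2} = \frac{3}{2} + \left(-73 + k\right) = - \frac{143}{2} + k$)
$\left(379912 + U{\left(424 \right)}\right) \left(-219638 - 458717\right) = \left(379912 + \left(- \frac{143}{2} + 424\right)\right) \left(-219638 - 458717\right) = \left(379912 + \frac{705}{2}\right) \left(-678355\right) = \frac{760529}{2} \left(-678355\right) = - \frac{515908649795}{2}$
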